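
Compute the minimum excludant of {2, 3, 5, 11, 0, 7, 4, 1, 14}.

The values 0, 1, 2, 3, 4, 5 are all present; 6 is the first non-negative integer missing from the set.

6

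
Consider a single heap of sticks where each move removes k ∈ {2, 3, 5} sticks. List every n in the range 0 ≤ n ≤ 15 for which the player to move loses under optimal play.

0, 1, 7, 8, 14, 15

Compute g(0), g(1), … for moves {2, 3, 5}:
k:     0  1  2  3  4  5  6  7  8  9 10 11 12 13 14 15
g(k):  0  0  1  1  2  2  3  0  0  1  1  2  2  3  0  0
The P-positions (g = 0) in 0..15 are 0, 1, 7, 8, 14, 15.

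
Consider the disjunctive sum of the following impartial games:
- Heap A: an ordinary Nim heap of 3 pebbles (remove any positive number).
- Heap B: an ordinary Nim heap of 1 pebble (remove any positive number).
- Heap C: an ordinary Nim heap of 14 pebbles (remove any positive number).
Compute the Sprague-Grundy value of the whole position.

Heap A is a plain Nim heap of size 3, so its Grundy value is 3.
Heap B is a plain Nim heap of size 1, so its Grundy value is 1.
Heap C is a plain Nim heap of size 14, so its Grundy value is 14.
The value of a disjunctive sum is the nim-sum of the parts.
Combined value = 3 ⊕ 1 ⊕ 14 = 12.

12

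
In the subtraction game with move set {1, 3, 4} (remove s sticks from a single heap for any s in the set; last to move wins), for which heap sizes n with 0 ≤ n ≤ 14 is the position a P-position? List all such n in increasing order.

0, 2, 7, 9, 14

Compute g(0), g(1), … for moves {1, 3, 4}:
k:     0  1  2  3  4  5  6  7  8  9 10 11 12 13 14
g(k):  0  1  0  1  2  3  2  0  1  0  1  2  3  2  0
The P-positions (g = 0) in 0..14 are 0, 2, 7, 9, 14.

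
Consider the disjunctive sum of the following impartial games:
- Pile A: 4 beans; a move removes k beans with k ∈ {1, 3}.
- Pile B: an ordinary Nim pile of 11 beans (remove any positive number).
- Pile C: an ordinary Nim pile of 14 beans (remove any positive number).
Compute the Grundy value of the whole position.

For pile A, compute g(0), g(1), … with moves {1, 3}:
g(0) = mex{} = 0
g(1) = mex{0} = 1
g(2) = mex{1} = 0
g(3) = mex{0} = 1
g(4) = mex{1} = 0
So g(4) = 0.
Pile B is a plain Nim pile of size 11, so its Grundy value is 11.
Pile C is a plain Nim pile of size 14, so its Grundy value is 14.
By the Sprague-Grundy theorem, the Grundy value of a sum of independent games is the XOR of the component values.
Combined value = 0 XOR 11 XOR 14 = 5.

5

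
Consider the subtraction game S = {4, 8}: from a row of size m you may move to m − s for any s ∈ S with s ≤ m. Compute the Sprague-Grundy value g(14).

0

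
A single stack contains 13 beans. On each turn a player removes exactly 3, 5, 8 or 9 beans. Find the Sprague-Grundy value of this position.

Build the Grundy sequence with g(k) = mex{g(k−s) : s ∈ {3, 5, 8, 9}, s ≤ k}:
g(0) = mex{} = 0
g(1) = mex{} = 0
g(2) = mex{} = 0
g(3) = mex{0} = 1
g(4) = mex{0} = 1
g(5) = mex{0} = 1
g(6) = mex{0,1} = 2
g(7) = mex{0,1} = 2
g(8) = mex{0,1} = 2
g(9) = mex{0,1,2} = 3
g(10) = mex{0,1,2} = 3
g(11) = mex{0,1,2} = 3
g(12) = mex{1,2,3} = 0
g(13) = mex{1,2,3} = 0
So g(13) = 0.

0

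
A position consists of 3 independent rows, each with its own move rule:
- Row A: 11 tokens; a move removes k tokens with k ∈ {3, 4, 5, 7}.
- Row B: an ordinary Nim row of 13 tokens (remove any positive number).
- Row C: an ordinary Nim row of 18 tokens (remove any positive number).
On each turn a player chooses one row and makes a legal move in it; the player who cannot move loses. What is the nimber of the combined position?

31

For row A, compute g(0), g(1), … with moves {3, 4, 5, 7}:
k:     0  1  2  3  4  5  6  7  8  9 10 11
g(k):  0  0  0  1  1  1  2  2  2  3  0  0
So g(11) = 0.
Row B is a plain Nim row of size 13, so its Grundy value is 13.
Row C is a plain Nim row of size 18, so its Grundy value is 18.
By the Sprague-Grundy theorem, the Grundy value of a sum of independent games is the XOR of the component values.
Combined value = 0 ⊕ 13 ⊕ 18 = 31.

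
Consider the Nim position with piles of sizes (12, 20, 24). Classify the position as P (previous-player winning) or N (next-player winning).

Nim-sum: 12 XOR 20 XOR 24 = 0.
The nim-sum is 0, so this is a P-position: the player to move is in a losing position under optimal play.

P-position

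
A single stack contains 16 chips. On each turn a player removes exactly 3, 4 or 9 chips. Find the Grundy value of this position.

Compute g(0), g(1), … for moves {3, 4, 9}:
k:     0  1  2  3  4  5  6  7  8  9 10 11 12 13 14 15 16
g(k):  0  0  0  1  1  1  2  0  0  3  1  1  2  0  0  0  1
So g(16) = 1.

1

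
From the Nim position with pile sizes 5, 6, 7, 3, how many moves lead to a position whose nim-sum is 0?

3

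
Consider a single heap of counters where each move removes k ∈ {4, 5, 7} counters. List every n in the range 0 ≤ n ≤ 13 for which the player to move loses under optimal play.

Compute g(0), g(1), … for moves {4, 5, 7}:
k:     0  1  2  3  4  5  6  7  8  9 10 11 12 13
g(k):  0  0  0  0  1  1  1  1  2  2  2  0  0  0
The P-positions (g = 0) in 0..13 are 0, 1, 2, 3, 11, 12, 13.

0, 1, 2, 3, 11, 12, 13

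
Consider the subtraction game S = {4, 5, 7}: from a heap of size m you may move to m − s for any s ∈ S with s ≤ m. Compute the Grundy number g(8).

2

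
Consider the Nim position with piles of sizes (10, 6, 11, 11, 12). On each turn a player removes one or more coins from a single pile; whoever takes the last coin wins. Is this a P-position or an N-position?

P-position

Bitwise XOR of the heap sizes:
  1010  (10)
  0110  (6)
  1011  (11)
  1011  (11)
  1100  (12)
  ----
  0000  (0)
The nim-sum is 0, so this is a P-position: the player to move is in a losing position under optimal play.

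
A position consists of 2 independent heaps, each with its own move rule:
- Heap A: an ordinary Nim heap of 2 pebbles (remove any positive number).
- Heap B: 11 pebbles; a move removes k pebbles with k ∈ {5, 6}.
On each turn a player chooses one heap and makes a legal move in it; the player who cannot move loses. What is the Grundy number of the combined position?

Heap A is a plain Nim heap of size 2, so its Grundy value is 2.
Grundy values for heap B (subtraction set {5, 6}):
k:     0  1  2  3  4  5  6  7  8  9 10 11
g(k):  0  0  0  0  0  1  1  1  1  1  2  0
So g(11) = 0.
By the Sprague-Grundy theorem, the Grundy value of a sum of independent games is the XOR of the component values.
Combined value = 2 ⊕ 0 = 2.

2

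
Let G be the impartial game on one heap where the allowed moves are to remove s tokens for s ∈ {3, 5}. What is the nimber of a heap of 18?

Grundy values for subtraction set {3, 5}:
k:     0  1  2  3  4  5  6  7  8  9 10 11 12 13 14 15 16 17 18
g(k):  0  0  0  1  1  1  2  2  0  0  0  1  1  1  2  2  0  0  0
So g(18) = 0.

0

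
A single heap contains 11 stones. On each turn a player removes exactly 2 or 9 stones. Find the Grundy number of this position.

0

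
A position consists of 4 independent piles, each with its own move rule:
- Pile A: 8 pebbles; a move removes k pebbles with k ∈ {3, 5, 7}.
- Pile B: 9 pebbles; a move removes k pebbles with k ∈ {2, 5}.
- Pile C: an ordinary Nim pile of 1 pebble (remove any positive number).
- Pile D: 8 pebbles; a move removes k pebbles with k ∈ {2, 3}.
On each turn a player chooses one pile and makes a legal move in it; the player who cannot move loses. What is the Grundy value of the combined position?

Grundy values for pile A (subtraction set {3, 5, 7}):
k:     0  1  2  3  4  5  6  7  8
g(k):  0  0  0  1  1  1  2  2  2
So g(8) = 2.
Build the Grundy sequence for pile B with g(k) = mex{g(k−s) : s ∈ {2, 5}, s ≤ k}:
k:     0  1  2  3  4  5  6  7  8  9
g(k):  0  0  1  1  0  2  1  0  0  1
So g(9) = 1.
Pile C is a plain Nim pile of size 1, so its Grundy value is 1.
Build the Grundy sequence for pile D with g(k) = mex{g(k−s) : s ∈ {2, 3}, s ≤ k}:
g(0) = mex{} = 0
g(1) = mex{} = 0
g(2) = mex{0} = 1
g(3) = mex{0} = 1
g(4) = mex{0,1} = 2
g(5) = mex{1} = 0
g(6) = mex{1,2} = 0
g(7) = mex{0,2} = 1
g(8) = mex{0} = 1
So g(8) = 1.
By the Sprague-Grundy theorem, the Grundy value of a sum of independent games is the XOR of the component values.
Combined value = 2 ⊕ 1 ⊕ 1 ⊕ 1 = 3.

3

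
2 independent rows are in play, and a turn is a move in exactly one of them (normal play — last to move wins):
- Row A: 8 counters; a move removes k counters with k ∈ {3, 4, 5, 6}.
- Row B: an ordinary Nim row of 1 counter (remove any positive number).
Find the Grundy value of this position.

3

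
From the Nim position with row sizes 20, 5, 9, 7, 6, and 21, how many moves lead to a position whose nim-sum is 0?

1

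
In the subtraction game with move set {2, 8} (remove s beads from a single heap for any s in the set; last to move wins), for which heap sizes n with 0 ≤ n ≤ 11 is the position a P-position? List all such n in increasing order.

0, 1, 4, 5, 10, 11

Compute g(0), g(1), … for moves {2, 8}:
g(0) = mex{} = 0
g(1) = mex{} = 0
g(2) = mex{0} = 1
g(3) = mex{0} = 1
g(4) = mex{1} = 0
g(5) = mex{1} = 0
g(6) = mex{0} = 1
g(7) = mex{0} = 1
g(8) = mex{0,1} = 2
g(9) = mex{0,1} = 2
g(10) = mex{1,2} = 0
g(11) = mex{1,2} = 0
The P-positions (g = 0) in 0..11 are 0, 1, 4, 5, 10, 11.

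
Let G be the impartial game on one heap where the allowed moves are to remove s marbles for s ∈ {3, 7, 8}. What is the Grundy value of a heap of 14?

Compute g(0), g(1), … for moves {3, 7, 8}:
g(0) = mex{} = 0
g(1) = mex{} = 0
g(2) = mex{} = 0
g(3) = mex{0} = 1
g(4) = mex{0} = 1
g(5) = mex{0} = 1
g(6) = mex{1} = 0
g(7) = mex{0,1} = 2
g(8) = mex{0,1} = 2
g(9) = mex{0} = 1
g(10) = mex{0,1,2} = 3
g(11) = mex{1,2} = 0
g(12) = mex{1} = 0
g(13) = mex{0,1,3} = 2
g(14) = mex{0,2} = 1
So g(14) = 1.

1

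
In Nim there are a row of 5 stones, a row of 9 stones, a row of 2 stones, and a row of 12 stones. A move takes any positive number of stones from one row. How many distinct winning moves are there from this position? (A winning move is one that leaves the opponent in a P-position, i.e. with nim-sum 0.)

1

Nim-sum: 5 ^ 9 ^ 2 ^ 12 = 2.
The overall nim-sum is X = 2. A row of size p has a winning move iff p XOR X < p (reduce it to p XOR X).
  5: 5 XOR 2 = 7 ≥ 5 — no move.
  9: 9 XOR 2 = 11 ≥ 9 — no move.
  2: 2 XOR 2 = 0 < 2 — winning move (to 0).
  12: 12 XOR 2 = 14 ≥ 12 — no move.
That gives 1 winning move.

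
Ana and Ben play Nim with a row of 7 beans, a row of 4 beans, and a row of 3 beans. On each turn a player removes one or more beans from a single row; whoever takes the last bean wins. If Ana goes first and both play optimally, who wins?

Ben wins

Nim-sum: 7 ⊕ 4 ⊕ 3 = 0.
The nim-sum is 0, so this is a P-position: the player to move is in a losing position under optimal play; Ana is about to move from it and so loses — Ben wins.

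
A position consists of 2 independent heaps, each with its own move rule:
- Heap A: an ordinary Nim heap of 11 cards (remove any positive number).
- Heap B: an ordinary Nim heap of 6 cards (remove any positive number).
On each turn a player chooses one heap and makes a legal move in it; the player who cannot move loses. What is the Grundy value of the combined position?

13

Heap A is a plain Nim heap of size 11, so its Grundy value is 11.
Heap B is a plain Nim heap of size 6, so its Grundy value is 6.
The value of a disjunctive sum is the nim-sum of the parts.
Combined value = 11 ⊕ 6 = 13.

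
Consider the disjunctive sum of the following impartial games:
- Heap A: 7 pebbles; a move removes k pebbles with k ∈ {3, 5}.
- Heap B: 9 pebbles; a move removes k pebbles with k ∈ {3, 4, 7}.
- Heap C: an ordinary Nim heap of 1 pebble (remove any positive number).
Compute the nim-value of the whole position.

For heap A, compute g(0), g(1), … with moves {3, 5}:
g(0) = mex{} = 0
g(1) = mex{} = 0
g(2) = mex{} = 0
g(3) = mex{0} = 1
g(4) = mex{0} = 1
g(5) = mex{0} = 1
g(6) = mex{0,1} = 2
g(7) = mex{0,1} = 2
So g(7) = 2.
For heap B, compute g(0), g(1), … with moves {3, 4, 7}:
k:     0  1  2  3  4  5  6  7  8  9
g(k):  0  0  0  1  1  1  2  2  2  3
So g(9) = 3.
Heap C is a plain Nim heap of size 1, so its Grundy value is 1.
The value of a disjunctive sum is the nim-sum of the parts.
Combined value = 2 XOR 3 XOR 1 = 0.

0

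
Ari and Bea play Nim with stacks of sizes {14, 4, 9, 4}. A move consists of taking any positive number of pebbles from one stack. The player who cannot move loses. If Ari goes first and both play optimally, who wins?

Ari wins

Compute the nim-sum pairwise:
14 ⊕ 4 = 10
10 ⊕ 9 = 3
3 ⊕ 4 = 7
The nim-sum is 7 ≠ 0, so this is an N-position: the player to move can win; Ari has a winning move.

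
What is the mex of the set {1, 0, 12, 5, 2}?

3

The values 0, 1, 2 are all present; 3 is the first non-negative integer missing from the set.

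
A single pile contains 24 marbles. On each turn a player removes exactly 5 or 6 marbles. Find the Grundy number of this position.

0

Compute g(0), g(1), … for moves {5, 6}:
k:     0  1  2  3  4  5  6  7  8  9 10 11 12 13 14 15 16 17 18 19 20 21 22 23 24
g(k):  0  0  0  0  0  1  1  1  1  1  2  0  0  0  0  0  1  1  1  1  1  2  0  0  0
So g(24) = 0.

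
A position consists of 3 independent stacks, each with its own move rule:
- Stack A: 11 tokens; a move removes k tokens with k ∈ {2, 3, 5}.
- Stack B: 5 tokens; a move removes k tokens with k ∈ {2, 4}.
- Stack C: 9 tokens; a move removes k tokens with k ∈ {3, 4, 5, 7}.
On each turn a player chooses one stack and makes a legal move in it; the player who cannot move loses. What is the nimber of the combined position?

Grundy values for stack A (subtraction set {2, 3, 5}):
g(0) = mex{} = 0
g(1) = mex{} = 0
g(2) = mex{0} = 1
g(3) = mex{0} = 1
g(4) = mex{0,1} = 2
g(5) = mex{0,1} = 2
g(6) = mex{0,1,2} = 3
g(7) = mex{1,2} = 0
g(8) = mex{1,2,3} = 0
g(9) = mex{0,2,3} = 1
g(10) = mex{0,2} = 1
g(11) = mex{0,1,3} = 2
So g(11) = 2.
Grundy values for stack B (subtraction set {2, 4}):
k:     0  1  2  3  4  5
g(k):  0  0  1  1  2  2
So g(5) = 2.
For stack C, compute g(0), g(1), … with moves {3, 4, 5, 7}:
k:     0  1  2  3  4  5  6  7  8  9
g(k):  0  0  0  1  1  1  2  2  2  3
So g(9) = 3.
By the Sprague-Grundy theorem, the Grundy value of a sum of independent games is the XOR of the component values.
Combined value = 2 ⊕ 2 ⊕ 3 = 3.

3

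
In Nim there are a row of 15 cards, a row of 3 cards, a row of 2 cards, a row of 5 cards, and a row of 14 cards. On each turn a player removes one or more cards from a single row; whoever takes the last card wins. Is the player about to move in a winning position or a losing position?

Winning position

In binary:
  1111  (15)
  0011  (3)
  0010  (2)
  0101  (5)
  1110  (14)
  ----
  0101  (5)
The nim-sum is 5 ≠ 0, so this is an N-position: the player to move can win.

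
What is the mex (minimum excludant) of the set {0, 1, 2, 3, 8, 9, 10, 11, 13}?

4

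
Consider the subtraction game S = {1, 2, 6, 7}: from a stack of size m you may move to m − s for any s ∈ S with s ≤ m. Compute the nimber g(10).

2

Build the Grundy sequence with g(k) = mex{g(k−s) : s ∈ {1, 2, 6, 7}, s ≤ k}:
k:     0  1  2  3  4  5  6  7  8  9 10
g(k):  0  1  2  0  1  2  3  4  0  1  2
So g(10) = 2.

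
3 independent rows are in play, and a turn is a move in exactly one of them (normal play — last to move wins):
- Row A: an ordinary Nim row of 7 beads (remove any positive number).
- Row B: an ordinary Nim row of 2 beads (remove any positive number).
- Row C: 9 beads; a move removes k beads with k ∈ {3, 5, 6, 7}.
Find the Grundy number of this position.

6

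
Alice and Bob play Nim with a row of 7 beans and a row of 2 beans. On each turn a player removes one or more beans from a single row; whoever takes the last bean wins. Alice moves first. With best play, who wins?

Alice wins

Compute the nim-sum pairwise:
7 ^ 2 = 5
The nim-sum is 5 ≠ 0, so this is an N-position: the player to move can win; Alice has a winning move.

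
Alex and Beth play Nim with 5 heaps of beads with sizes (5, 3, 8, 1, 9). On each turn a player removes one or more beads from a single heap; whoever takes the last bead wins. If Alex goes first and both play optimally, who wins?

Alex wins

Compute the nim-sum pairwise:
5 ^ 3 = 6
6 ^ 8 = 14
14 ^ 1 = 15
15 ^ 9 = 6
The nim-sum is 6 ≠ 0, so this is an N-position: the player to move can win; Alex has a winning move.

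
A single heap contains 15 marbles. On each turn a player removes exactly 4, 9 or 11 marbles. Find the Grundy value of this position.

0

Grundy values for subtraction set {4, 9, 11}:
k:     0  1  2  3  4  5  6  7  8  9 10 11 12 13 14 15
g(k):  0  0  0  0  1  1  1  1  0  2  2  2  1  3  3  0
So g(15) = 0.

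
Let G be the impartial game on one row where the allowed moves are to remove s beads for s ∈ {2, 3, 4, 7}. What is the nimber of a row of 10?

2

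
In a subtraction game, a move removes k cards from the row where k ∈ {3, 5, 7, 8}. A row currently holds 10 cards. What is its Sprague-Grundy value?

Compute g(0), g(1), … for moves {3, 5, 7, 8}:
g(0) = mex{} = 0
g(1) = mex{} = 0
g(2) = mex{} = 0
g(3) = mex{0} = 1
g(4) = mex{0} = 1
g(5) = mex{0} = 1
g(6) = mex{0,1} = 2
g(7) = mex{0,1} = 2
g(8) = mex{0,1} = 2
g(9) = mex{0,1,2} = 3
g(10) = mex{0,1,2} = 3
So g(10) = 3.

3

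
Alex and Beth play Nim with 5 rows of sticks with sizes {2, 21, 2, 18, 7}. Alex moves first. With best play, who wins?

Compute the nim-sum pairwise:
2 ⊕ 21 = 23
23 ⊕ 2 = 21
21 ⊕ 18 = 7
7 ⊕ 7 = 0
The nim-sum is 0, so this is a P-position: the player to move is in a losing position under optimal play; Alex is about to move from it and so loses — Beth wins.

Beth wins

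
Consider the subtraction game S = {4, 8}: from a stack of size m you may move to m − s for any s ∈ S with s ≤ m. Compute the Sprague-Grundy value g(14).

Build the Grundy sequence with g(k) = mex{g(k−s) : s ∈ {4, 8}, s ≤ k}:
g(0) = mex{} = 0
g(1) = mex{} = 0
g(2) = mex{} = 0
g(3) = mex{} = 0
g(4) = mex{0} = 1
g(5) = mex{0} = 1
g(6) = mex{0} = 1
g(7) = mex{0} = 1
g(8) = mex{0,1} = 2
g(9) = mex{0,1} = 2
g(10) = mex{0,1} = 2
g(11) = mex{0,1} = 2
g(12) = mex{1,2} = 0
g(13) = mex{1,2} = 0
g(14) = mex{1,2} = 0
So g(14) = 0.

0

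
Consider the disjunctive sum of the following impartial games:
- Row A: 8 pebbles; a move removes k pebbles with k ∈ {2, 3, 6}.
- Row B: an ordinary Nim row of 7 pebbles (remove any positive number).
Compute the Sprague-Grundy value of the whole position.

5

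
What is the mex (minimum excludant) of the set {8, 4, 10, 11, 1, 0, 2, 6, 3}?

5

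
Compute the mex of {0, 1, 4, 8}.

The values 0, 1 are all present; 2 is the first non-negative integer missing from the set.

2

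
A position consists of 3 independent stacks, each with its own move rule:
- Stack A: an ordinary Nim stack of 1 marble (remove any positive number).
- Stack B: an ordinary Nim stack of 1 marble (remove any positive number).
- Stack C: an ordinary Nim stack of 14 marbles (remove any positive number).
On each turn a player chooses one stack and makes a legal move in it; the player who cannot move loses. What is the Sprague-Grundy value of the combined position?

14

Stack A is a plain Nim stack of size 1, so its Grundy value is 1.
Stack B is a plain Nim stack of size 1, so its Grundy value is 1.
Stack C is a plain Nim stack of size 14, so its Grundy value is 14.
By the Sprague-Grundy theorem, the Grundy value of a sum of independent games is the XOR of the component values.
Combined value = 1 ⊕ 1 ⊕ 14 = 14.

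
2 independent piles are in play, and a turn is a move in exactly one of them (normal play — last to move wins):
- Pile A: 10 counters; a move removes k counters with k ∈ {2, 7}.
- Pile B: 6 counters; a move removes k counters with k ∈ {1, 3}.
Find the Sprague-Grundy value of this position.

0

Grundy values for pile A (subtraction set {2, 7}):
k:     0  1  2  3  4  5  6  7  8  9 10
g(k):  0  0  1  1  0  0  1  1  2  0  0
So g(10) = 0.
Grundy values for pile B (subtraction set {1, 3}):
k:     0  1  2  3  4  5  6
g(k):  0  1  0  1  0  1  0
So g(6) = 0.
The value of a disjunctive sum is the nim-sum of the parts.
Combined value = 0 ⊕ 0 = 0.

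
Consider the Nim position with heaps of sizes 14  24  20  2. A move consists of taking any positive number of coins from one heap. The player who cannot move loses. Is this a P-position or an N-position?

Write each in binary and XOR column by column:
  01110  (14)
  11000  (24)
  10100  (20)
  00010  (2)
  -----
  00000  (0)
The nim-sum is 0, so this is a P-position: the player to move is in a losing position under optimal play.

P-position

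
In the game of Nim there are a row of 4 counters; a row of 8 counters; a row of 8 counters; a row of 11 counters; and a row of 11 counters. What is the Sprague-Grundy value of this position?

4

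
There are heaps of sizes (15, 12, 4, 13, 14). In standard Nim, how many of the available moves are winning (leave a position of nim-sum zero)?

5

Nim-sum: 15 ⊕ 12 ⊕ 4 ⊕ 13 ⊕ 14 = 4.
The overall nim-sum is X = 4. A heap of size p has a winning move iff p XOR X < p (reduce it to p XOR X).
  15: 15 XOR 4 = 11 < 15 — winning move (to 11).
  12: 12 XOR 4 = 8 < 12 — winning move (to 8).
  4: 4 XOR 4 = 0 < 4 — winning move (to 0).
  13: 13 XOR 4 = 9 < 13 — winning move (to 9).
  14: 14 XOR 4 = 10 < 14 — winning move (to 10).
That gives 5 winning moves.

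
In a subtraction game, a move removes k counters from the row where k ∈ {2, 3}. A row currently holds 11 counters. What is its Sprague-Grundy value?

0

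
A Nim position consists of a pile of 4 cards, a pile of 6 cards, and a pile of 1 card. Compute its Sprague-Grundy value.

3

Compute the nim-sum pairwise:
4 ^ 6 = 2
2 ^ 1 = 3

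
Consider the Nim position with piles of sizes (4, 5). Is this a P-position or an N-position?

Nim-sum: 4 XOR 5 = 1.
The nim-sum is 1 ≠ 0, so this is an N-position: the player to move can win.

N-position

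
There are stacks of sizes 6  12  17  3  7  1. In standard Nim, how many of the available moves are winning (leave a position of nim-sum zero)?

Compute the nim-sum pairwise:
6 ^ 12 = 10
10 ^ 17 = 27
27 ^ 3 = 24
24 ^ 7 = 31
31 ^ 1 = 30
The overall nim-sum is X = 30. A stack of size p has a winning move iff p XOR X < p (reduce it to p XOR X).
  6: 6 XOR 30 = 24 ≥ 6 — no move.
  12: 12 XOR 30 = 18 ≥ 12 — no move.
  17: 17 XOR 30 = 15 < 17 — winning move (to 15).
  3: 3 XOR 30 = 29 ≥ 3 — no move.
  7: 7 XOR 30 = 25 ≥ 7 — no move.
  1: 1 XOR 30 = 31 ≥ 1 — no move.
That gives 1 winning move.

1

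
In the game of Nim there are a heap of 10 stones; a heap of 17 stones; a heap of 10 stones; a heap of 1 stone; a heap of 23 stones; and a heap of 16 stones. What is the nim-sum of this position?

Compute the nim-sum pairwise:
10 ^ 17 = 27
27 ^ 10 = 17
17 ^ 1 = 16
16 ^ 23 = 7
7 ^ 16 = 23

23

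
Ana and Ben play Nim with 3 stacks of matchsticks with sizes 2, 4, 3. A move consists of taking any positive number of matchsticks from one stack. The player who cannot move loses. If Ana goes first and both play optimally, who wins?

Ana wins

Nim-sum: 2 XOR 4 XOR 3 = 5.
The nim-sum is 5 ≠ 0, so this is an N-position: the player to move can win; Ana has a winning move.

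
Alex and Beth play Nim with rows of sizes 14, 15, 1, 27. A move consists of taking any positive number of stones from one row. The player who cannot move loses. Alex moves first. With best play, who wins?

Alex wins

Nim-sum: 14 ⊕ 15 ⊕ 1 ⊕ 27 = 27.
The nim-sum is 27 ≠ 0, so this is an N-position: the player to move can win; Alex has a winning move.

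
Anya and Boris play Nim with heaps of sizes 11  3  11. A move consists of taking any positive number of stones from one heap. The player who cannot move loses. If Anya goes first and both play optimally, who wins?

Compute the nim-sum pairwise:
11 ⊕ 3 = 8
8 ⊕ 11 = 3
The nim-sum is 3 ≠ 0, so this is an N-position: the player to move can win; Anya has a winning move.

Anya wins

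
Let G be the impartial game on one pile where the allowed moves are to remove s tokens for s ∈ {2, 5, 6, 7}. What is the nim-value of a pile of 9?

Compute g(0), g(1), … for moves {2, 5, 6, 7}:
k:     0  1  2  3  4  5  6  7  8  9
g(k):  0  0  1  1  0  2  1  3  2  2
So g(9) = 2.

2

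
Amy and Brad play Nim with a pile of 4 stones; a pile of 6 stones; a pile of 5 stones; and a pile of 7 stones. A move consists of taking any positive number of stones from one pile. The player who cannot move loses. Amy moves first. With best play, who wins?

Brad wins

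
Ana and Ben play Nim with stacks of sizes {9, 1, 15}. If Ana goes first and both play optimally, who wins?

Ana wins

Compute the nim-sum pairwise:
9 ⊕ 1 = 8
8 ⊕ 15 = 7
The nim-sum is 7 ≠ 0, so this is an N-position: the player to move can win; Ana has a winning move.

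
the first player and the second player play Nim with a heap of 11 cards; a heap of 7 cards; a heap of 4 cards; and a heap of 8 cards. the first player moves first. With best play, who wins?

Compute the nim-sum pairwise:
11 ^ 7 = 12
12 ^ 4 = 8
8 ^ 8 = 0
The nim-sum is 0, so this is a P-position: the player to move is in a losing position under optimal play; the first player is about to move from it and so loses — the second player wins.

the second player wins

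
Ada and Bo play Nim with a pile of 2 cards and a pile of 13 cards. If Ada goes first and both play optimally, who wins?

In binary:
  0010  (2)
  1101  (13)
  ----
  1111  (15)
The nim-sum is 15 ≠ 0, so this is an N-position: the player to move can win; Ada has a winning move.

Ada wins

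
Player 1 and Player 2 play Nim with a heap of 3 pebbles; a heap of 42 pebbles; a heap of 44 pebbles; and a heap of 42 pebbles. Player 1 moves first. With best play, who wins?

Player 1 wins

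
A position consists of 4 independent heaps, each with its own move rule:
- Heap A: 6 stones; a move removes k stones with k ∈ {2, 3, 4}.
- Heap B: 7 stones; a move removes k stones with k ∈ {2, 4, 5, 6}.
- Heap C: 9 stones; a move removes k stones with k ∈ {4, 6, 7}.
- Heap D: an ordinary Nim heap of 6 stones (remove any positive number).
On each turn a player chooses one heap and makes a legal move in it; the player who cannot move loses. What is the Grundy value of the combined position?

7

Build the Grundy sequence for heap A with g(k) = mex{g(k−s) : s ∈ {2, 3, 4}, s ≤ k}:
k:     0  1  2  3  4  5  6
g(k):  0  0  1  1  2  2  0
So g(6) = 0.
For heap B, compute g(0), g(1), … with moves {2, 4, 5, 6}:
k:     0  1  2  3  4  5  6  7
g(k):  0  0  1  1  2  2  3  3
So g(7) = 3.
Grundy values for heap C (subtraction set {4, 6, 7}):
g(0) = mex{} = 0
g(1) = mex{} = 0
g(2) = mex{} = 0
g(3) = mex{} = 0
g(4) = mex{0} = 1
g(5) = mex{0} = 1
g(6) = mex{0} = 1
g(7) = mex{0} = 1
g(8) = mex{0,1} = 2
g(9) = mex{0,1} = 2
So g(9) = 2.
Heap D is a plain Nim heap of size 6, so its Grundy value is 6.
By the Sprague-Grundy theorem, the Grundy value of a sum of independent games is the XOR of the component values.
Combined value = 0 ⊕ 3 ⊕ 2 ⊕ 6 = 7.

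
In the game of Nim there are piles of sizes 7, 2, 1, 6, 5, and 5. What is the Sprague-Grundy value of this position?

2

Nim-sum: 7 ⊕ 2 ⊕ 1 ⊕ 6 ⊕ 5 ⊕ 5 = 2.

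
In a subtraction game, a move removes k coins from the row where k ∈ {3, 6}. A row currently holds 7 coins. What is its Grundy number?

Grundy values for subtraction set {3, 6}:
g(0) = mex{} = 0
g(1) = mex{} = 0
g(2) = mex{} = 0
g(3) = mex{0} = 1
g(4) = mex{0} = 1
g(5) = mex{0} = 1
g(6) = mex{0,1} = 2
g(7) = mex{0,1} = 2
So g(7) = 2.

2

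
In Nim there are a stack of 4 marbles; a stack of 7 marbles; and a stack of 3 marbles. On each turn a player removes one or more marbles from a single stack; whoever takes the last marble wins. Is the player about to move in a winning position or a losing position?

Nim-sum: 4 XOR 7 XOR 3 = 0.
The nim-sum is 0, so this is a P-position: the player to move is in a losing position under optimal play.

Losing position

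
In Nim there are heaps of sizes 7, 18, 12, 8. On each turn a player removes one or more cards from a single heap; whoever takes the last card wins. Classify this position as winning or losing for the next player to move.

Winning position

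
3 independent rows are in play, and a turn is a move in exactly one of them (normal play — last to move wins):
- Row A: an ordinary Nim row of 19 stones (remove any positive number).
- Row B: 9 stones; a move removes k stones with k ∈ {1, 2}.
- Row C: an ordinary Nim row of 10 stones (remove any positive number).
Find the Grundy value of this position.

25

Row A is a plain Nim row of size 19, so its Grundy value is 19.
Grundy values for row B (subtraction set {1, 2}):
k:     0  1  2  3  4  5  6  7  8  9
g(k):  0  1  2  0  1  2  0  1  2  0
So g(9) = 0.
Row C is a plain Nim row of size 10, so its Grundy value is 10.
By the Sprague-Grundy theorem, the Grundy value of a sum of independent games is the XOR of the component values.
Combined value = 19 ⊕ 0 ⊕ 10 = 25.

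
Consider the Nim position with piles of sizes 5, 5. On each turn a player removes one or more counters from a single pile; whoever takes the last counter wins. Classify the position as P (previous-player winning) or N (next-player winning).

P-position

Compute the nim-sum pairwise:
5 XOR 5 = 0
The nim-sum is 0, so this is a P-position: the player to move is in a losing position under optimal play.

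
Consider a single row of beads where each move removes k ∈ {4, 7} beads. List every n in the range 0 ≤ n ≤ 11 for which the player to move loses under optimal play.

0, 1, 2, 3, 11

Grundy values for subtraction set {4, 7}:
k:     0  1  2  3  4  5  6  7  8  9 10 11
g(k):  0  0  0  0  1  1  1  1  2  2  2  0
The P-positions (g = 0) in 0..11 are 0, 1, 2, 3, 11.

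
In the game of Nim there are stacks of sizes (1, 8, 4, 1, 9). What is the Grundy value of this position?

5

Compute the nim-sum pairwise:
1 ⊕ 8 = 9
9 ⊕ 4 = 13
13 ⊕ 1 = 12
12 ⊕ 9 = 5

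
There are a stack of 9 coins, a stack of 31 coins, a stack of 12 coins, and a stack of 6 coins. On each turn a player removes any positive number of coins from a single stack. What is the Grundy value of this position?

Bitwise XOR of the heap sizes:
  01001  (9)
  11111  (31)
  01100  (12)
  00110  (6)
  -----
  11100  (28)

28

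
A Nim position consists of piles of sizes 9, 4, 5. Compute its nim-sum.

8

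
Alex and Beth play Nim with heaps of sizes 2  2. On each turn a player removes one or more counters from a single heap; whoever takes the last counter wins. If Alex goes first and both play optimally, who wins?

Beth wins

Bitwise XOR of the heap sizes:
  10  (2)
  10  (2)
  --
  00  (0)
The nim-sum is 0, so this is a P-position: the player to move is in a losing position under optimal play; Alex is about to move from it and so loses — Beth wins.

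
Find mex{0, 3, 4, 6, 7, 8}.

1

0 is in the set but 1 is not, so the mex is 1.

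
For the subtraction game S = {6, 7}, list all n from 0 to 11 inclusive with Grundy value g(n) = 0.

Grundy values for subtraction set {6, 7}:
g(0) = mex{} = 0
g(1) = mex{} = 0
g(2) = mex{} = 0
g(3) = mex{} = 0
g(4) = mex{} = 0
g(5) = mex{} = 0
g(6) = mex{0} = 1
g(7) = mex{0} = 1
g(8) = mex{0} = 1
g(9) = mex{0} = 1
g(10) = mex{0} = 1
g(11) = mex{0} = 1
The P-positions (g = 0) in 0..11 are 0, 1, 2, 3, 4, 5.

0, 1, 2, 3, 4, 5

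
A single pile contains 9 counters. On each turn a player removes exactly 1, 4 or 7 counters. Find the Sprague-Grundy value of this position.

Grundy values for subtraction set {1, 4, 7}:
g(0) = mex{} = 0
g(1) = mex{0} = 1
g(2) = mex{1} = 0
g(3) = mex{0} = 1
g(4) = mex{0,1} = 2
g(5) = mex{1,2} = 0
g(6) = mex{0} = 1
g(7) = mex{0,1} = 2
g(8) = mex{1,2} = 0
g(9) = mex{0} = 1
So g(9) = 1.

1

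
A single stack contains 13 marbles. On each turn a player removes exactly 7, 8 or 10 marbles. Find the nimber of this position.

1

Build the Grundy sequence with g(k) = mex{g(k−s) : s ∈ {7, 8, 10}, s ≤ k}:
g(0) = mex{} = 0
g(1) = mex{} = 0
g(2) = mex{} = 0
g(3) = mex{} = 0
g(4) = mex{} = 0
g(5) = mex{} = 0
g(6) = mex{} = 0
g(7) = mex{0} = 1
g(8) = mex{0} = 1
g(9) = mex{0} = 1
g(10) = mex{0} = 1
g(11) = mex{0} = 1
g(12) = mex{0} = 1
g(13) = mex{0} = 1
So g(13) = 1.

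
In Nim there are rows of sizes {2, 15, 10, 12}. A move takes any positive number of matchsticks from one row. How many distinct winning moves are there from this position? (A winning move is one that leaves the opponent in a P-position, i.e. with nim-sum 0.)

3

Bitwise XOR of the heap sizes:
  0010  (2)
  1111  (15)
  1010  (10)
  1100  (12)
  ----
  1011  (11)
The overall nim-sum is X = 11. A row of size p has a winning move iff p XOR X < p (reduce it to p XOR X).
  2: 2 XOR 11 = 9 ≥ 2 — no move.
  15: 15 XOR 11 = 4 < 15 — winning move (to 4).
  10: 10 XOR 11 = 1 < 10 — winning move (to 1).
  12: 12 XOR 11 = 7 < 12 — winning move (to 7).
That gives 3 winning moves.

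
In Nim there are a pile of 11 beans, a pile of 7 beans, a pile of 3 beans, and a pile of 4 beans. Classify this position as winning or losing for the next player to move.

Write each in binary and XOR column by column:
  1011  (11)
  0111  (7)
  0011  (3)
  0100  (4)
  ----
  1011  (11)
The nim-sum is 11 ≠ 0, so this is an N-position: the player to move can win.

Winning position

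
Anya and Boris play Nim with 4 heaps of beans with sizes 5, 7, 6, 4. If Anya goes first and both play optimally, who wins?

Boris wins

Bitwise XOR of the heap sizes:
  101  (5)
  111  (7)
  110  (6)
  100  (4)
  ---
  000  (0)
The nim-sum is 0, so this is a P-position: the player to move is in a losing position under optimal play; Anya is about to move from it and so loses — Boris wins.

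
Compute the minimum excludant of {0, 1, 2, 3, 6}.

The values 0, 1, 2, 3 are all present; 4 is the first non-negative integer missing from the set.

4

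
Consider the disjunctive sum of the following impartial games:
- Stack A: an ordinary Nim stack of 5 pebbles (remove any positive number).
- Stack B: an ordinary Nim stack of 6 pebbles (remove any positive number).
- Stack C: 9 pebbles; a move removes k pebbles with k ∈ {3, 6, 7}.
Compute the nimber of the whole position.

Stack A is a plain Nim stack of size 5, so its Grundy value is 5.
Stack B is a plain Nim stack of size 6, so its Grundy value is 6.
Grundy values for stack C (subtraction set {3, 6, 7}):
g(0) = mex{} = 0
g(1) = mex{} = 0
g(2) = mex{} = 0
g(3) = mex{0} = 1
g(4) = mex{0} = 1
g(5) = mex{0} = 1
g(6) = mex{0,1} = 2
g(7) = mex{0,1} = 2
g(8) = mex{0,1} = 2
g(9) = mex{0,1,2} = 3
So g(9) = 3.
The value of a disjunctive sum is the nim-sum of the parts.
Combined value = 5 XOR 6 XOR 3 = 0.

0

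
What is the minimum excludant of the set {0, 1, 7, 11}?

2

The values 0, 1 are all present; 2 is the first non-negative integer missing from the set.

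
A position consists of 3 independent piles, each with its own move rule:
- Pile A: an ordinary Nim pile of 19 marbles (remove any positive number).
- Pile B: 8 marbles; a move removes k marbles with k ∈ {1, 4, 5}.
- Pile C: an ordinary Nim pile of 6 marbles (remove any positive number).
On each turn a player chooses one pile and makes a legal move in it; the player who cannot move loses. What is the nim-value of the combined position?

Pile A is a plain Nim pile of size 19, so its Grundy value is 19.
Build the Grundy sequence for pile B with g(k) = mex{g(k−s) : s ∈ {1, 4, 5}, s ≤ k}:
k:     0  1  2  3  4  5  6  7  8
g(k):  0  1  0  1  2  3  2  3  0
So g(8) = 0.
Pile C is a plain Nim pile of size 6, so its Grundy value is 6.
The value of a disjunctive sum is the nim-sum of the parts.
Combined value = 19 ⊕ 0 ⊕ 6 = 21.

21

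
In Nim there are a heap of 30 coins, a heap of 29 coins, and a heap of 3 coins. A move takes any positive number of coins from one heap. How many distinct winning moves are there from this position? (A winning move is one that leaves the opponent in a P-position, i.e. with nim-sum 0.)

Nim-sum: 30 ^ 29 ^ 3 = 0.
The nim-sum is already 0, so every move leaves a nonzero nim-sum — there are no winning moves.

0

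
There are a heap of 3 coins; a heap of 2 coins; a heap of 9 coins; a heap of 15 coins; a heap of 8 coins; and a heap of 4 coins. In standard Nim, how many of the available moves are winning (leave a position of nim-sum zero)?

Bitwise XOR of the heap sizes:
  0011  (3)
  0010  (2)
  1001  (9)
  1111  (15)
  1000  (8)
  0100  (4)
  ----
  1011  (11)
The overall nim-sum is X = 11. A heap of size p has a winning move iff p XOR X < p (reduce it to p XOR X).
  3: 3 XOR 11 = 8 ≥ 3 — no move.
  2: 2 XOR 11 = 9 ≥ 2 — no move.
  9: 9 XOR 11 = 2 < 9 — winning move (to 2).
  15: 15 XOR 11 = 4 < 15 — winning move (to 4).
  8: 8 XOR 11 = 3 < 8 — winning move (to 3).
  4: 4 XOR 11 = 15 ≥ 4 — no move.
That gives 3 winning moves.

3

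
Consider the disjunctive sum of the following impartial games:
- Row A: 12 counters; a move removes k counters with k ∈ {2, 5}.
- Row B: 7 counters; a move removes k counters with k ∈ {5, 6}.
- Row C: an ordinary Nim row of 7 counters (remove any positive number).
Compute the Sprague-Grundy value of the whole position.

Build the Grundy sequence for row A with g(k) = mex{g(k−s) : s ∈ {2, 5}, s ≤ k}:
g(0) = mex{} = 0
g(1) = mex{} = 0
g(2) = mex{0} = 1
g(3) = mex{0} = 1
g(4) = mex{1} = 0
g(5) = mex{0,1} = 2
g(6) = mex{0} = 1
g(7) = mex{1,2} = 0
g(8) = mex{1} = 0
g(9) = mex{0} = 1
g(10) = mex{0,2} = 1
g(11) = mex{1} = 0
g(12) = mex{0,1} = 2
So g(12) = 2.
For row B, compute g(0), g(1), … with moves {5, 6}:
k:     0  1  2  3  4  5  6  7
g(k):  0  0  0  0  0  1  1  1
So g(7) = 1.
Row C is a plain Nim row of size 7, so its Grundy value is 7.
The value of a disjunctive sum is the nim-sum of the parts.
Combined value = 2 ⊕ 1 ⊕ 7 = 4.

4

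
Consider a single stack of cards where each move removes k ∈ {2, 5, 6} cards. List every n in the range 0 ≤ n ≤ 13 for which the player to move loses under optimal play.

0, 1, 4, 8, 11, 12

Compute g(0), g(1), … for moves {2, 5, 6}:
k:     0  1  2  3  4  5  6  7  8  9 10 11 12 13
g(k):  0  0  1  1  0  2  1  3  0  2  1  0  0  1
The P-positions (g = 0) in 0..13 are 0, 1, 4, 8, 11, 12.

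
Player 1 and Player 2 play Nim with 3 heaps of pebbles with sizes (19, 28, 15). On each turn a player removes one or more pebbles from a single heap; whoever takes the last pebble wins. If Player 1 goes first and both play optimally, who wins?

Nim-sum: 19 ⊕ 28 ⊕ 15 = 0.
The nim-sum is 0, so this is a P-position: the player to move is in a losing position under optimal play; Player 1 is about to move from it and so loses — Player 2 wins.

Player 2 wins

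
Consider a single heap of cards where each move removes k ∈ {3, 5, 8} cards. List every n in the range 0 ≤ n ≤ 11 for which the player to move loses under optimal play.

Build the Grundy sequence with g(k) = mex{g(k−s) : s ∈ {3, 5, 8}, s ≤ k}:
k:     0  1  2  3  4  5  6  7  8  9 10 11
g(k):  0  0  0  1  1  1  2  2  2  3  3  0
The P-positions (g = 0) in 0..11 are 0, 1, 2, 11.

0, 1, 2, 11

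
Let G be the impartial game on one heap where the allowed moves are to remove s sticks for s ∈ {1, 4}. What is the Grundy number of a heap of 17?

0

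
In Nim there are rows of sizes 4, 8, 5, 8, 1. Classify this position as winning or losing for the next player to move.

Compute the nim-sum pairwise:
4 ^ 8 = 12
12 ^ 5 = 9
9 ^ 8 = 1
1 ^ 1 = 0
The nim-sum is 0, so this is a P-position: the player to move is in a losing position under optimal play.

Losing position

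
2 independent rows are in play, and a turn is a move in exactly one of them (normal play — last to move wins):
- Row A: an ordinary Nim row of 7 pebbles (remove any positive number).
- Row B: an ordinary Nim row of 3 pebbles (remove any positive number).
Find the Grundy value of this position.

4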